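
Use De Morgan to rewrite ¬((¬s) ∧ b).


De Morgan: the negation of a conjunction is the disjunction of the negations.
Distribute ¬ across ∧, flipping it to ∨, and negate each literal.

s ∨ (¬b)


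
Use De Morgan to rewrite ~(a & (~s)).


De Morgan: the negation of a conjunction is the disjunction of the negations.
Distribute ~ across &, flipping it to |, and negate each literal.

(~a) | s


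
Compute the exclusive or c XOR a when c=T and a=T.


Exclusive or is true when exactly one operand is true.
Substitute: c=T, a=T.
T XOR T evaluates to F.

F


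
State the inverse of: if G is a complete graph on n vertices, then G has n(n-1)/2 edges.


The inverse of (P → Q) is (¬P → ¬Q). It is equivalent to the converse, not to the original.
Here P = 'G is a complete graph on n vertices' and Q = 'G has n(n-1)/2 edges'.

If not (G is a complete graph on n vertices), then not (G has n(n-1)/2 edges).


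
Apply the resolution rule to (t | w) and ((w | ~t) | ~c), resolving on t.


The clauses contain complementary literals t and ~t.
Resolution eliminates this pair and disjoins the remaining literals (merging duplicates).

(w | ~c)


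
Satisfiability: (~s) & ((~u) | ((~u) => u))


Search for a satisfying assignment over {s, u}.
Try s=False, u=False: the formula evaluates to True.
A satisfying assignment exists.

Satisfiable.


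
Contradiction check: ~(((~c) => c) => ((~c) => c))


Truth table over {c}:
c | φ
-----
False | False
True | False
Every row is false.

Yes, it is a contradiction.


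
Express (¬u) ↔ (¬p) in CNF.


Step 1: Rewrite (¬u) ↔ (¬p) as ((¬u) → (¬p)) ∧ ((¬p) → (¬u)).
Step 2: Rewrite each implication as a disjunction.
Step 3: Eliminate any double negations (¬¬X = X).

(u ∨ (¬p)) ∧ (p ∨ (¬u))


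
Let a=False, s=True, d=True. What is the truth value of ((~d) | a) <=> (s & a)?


Substitute a=False, s=True, d=True:
~d = False
(~d) | a = False | False = False
s & a = True & False = False
((~d) | a) <=> (s & a) = False <=> False = True

True


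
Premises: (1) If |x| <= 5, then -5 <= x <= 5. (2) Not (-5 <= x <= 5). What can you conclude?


Modus tollens: from (P → Q) and ¬Q, infer ¬P.
Q = '-5 <= x <= 5' is denied; since P → Q, P must also fail.

Not (|x| <= 5).


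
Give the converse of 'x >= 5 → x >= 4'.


The converse of (P → Q) is (Q → P). It is not in general equivalent to the original.
Here P = 'x >= 5' and Q = 'x >= 4'.

If x >= 4, then x >= 5.


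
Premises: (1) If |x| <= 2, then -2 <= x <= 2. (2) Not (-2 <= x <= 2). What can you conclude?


Modus tollens: from (P → Q) and ¬Q, infer ¬P.
Q = '-2 <= x <= 2' is denied; since P → Q, P must also fail.

Not (|x| <= 2).


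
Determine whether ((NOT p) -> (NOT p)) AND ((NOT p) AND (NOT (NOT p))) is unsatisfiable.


Truth table over {p}:
p | φ
-----
F | F
T | F
Every row is false.

Yes, it is a contradiction.


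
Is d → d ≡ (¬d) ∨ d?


Compare truth tables:
d | φ | ψ
---------
F | T | T
T | T | T
The columns φ and ψ agree on every row.

Yes, they are logically equivalent.


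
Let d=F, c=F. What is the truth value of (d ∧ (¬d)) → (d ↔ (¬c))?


Substitute d=F, c=F:
¬d = T
d ∧ (¬d) = F ∧ T = F
¬c = T
d ↔ (¬c) = F ↔ T = F
(d ∧ (¬d)) → (d ↔ (¬c)) = F → F = T

T


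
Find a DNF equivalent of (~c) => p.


Step 1: Rewrite (¬c) → p as ¬(¬c) ∨ p.
Step 2: Eliminate any double negations (¬¬X = X).

c | p


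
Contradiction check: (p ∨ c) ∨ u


Truth table over {c, p, u}:
c | p | u | φ
-------------
F | F | F | F
T | F | F | T
F | T | F | T
T | T | F | T
F | F | T | T
T | F | T | T
F | T | T | T
T | T | T | T
Satisfying assignment at row 2: c=T, p=F, u=F gives T.

No, it is not a contradiction.


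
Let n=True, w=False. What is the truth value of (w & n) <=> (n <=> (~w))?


Substitute n=True, w=False:
w & n = False & True = False
~w = True
n <=> (~w) = True <=> True = True
(w & n) <=> (n <=> (~w)) = False <=> True = False

False


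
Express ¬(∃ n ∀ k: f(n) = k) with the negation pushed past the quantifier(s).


Negation flips each quantifier (∀↔∃) and negates the inner predicate.
¬(∃ n ∀ k: φ) = ∀ n ∃ k: ¬φ.

∀ n ∃ k: ¬(f(n) = k)


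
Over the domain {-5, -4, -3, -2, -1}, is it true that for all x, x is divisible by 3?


Evaluate the predicate on each element: -5:F, -4:F, -3:T, -2:F, -1:F.
Counterexample x = -5 fails the predicate.

F


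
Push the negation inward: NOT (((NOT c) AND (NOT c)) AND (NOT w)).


De Morgan: the negation of a conjunction is the disjunction of the negations.
Distribute NOT across AND, flipping it to OR, and negate each literal.

(c OR c) OR w


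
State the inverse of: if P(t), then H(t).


The inverse of (P → Q) is (¬P → ¬Q). It is equivalent to the converse, not to the original.
Here P = 'P(t)' and Q = 'H(t)'.

If not (P(t)), then not (H(t)).


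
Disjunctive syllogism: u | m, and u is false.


Disjunctive syllogism: from (P ∨ Q) and ¬P, infer Q.
One disjunct, 'u', is ruled out; the other must hold.

m


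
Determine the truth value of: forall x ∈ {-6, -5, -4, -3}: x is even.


Evaluate the predicate on each element: -6:True, -5:False, -4:True, -3:False.
Counterexample x = -5 fails the predicate.

False


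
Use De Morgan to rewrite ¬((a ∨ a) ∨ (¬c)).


De Morgan: the negation of a disjunction is the conjunction of the negations.
Distribute ¬ across ∨, flipping it to ∧, and negate each literal.

((¬a) ∧ (¬a)) ∧ c


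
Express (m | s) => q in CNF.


Step 1: Rewrite as ¬(m ∨ s) ∨ q = (¬m ∧ ¬s) ∨ q.
Step 2: Distribute ∨ over ∧.

((~m) | q) & ((~s) | q)


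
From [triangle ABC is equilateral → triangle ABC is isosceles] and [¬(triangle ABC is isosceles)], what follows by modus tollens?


Modus tollens: from (P → Q) and ¬Q, infer ¬P.
Q = 'triangle ABC is isosceles' is denied; since P → Q, P must also fail.

Not (triangle ABC is equilateral).


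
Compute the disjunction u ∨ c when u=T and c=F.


Disjunction is false only when both operands are false.
Substitute: u=T, c=F.
T ∨ F evaluates to T.

T


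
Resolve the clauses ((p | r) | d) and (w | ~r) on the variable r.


The clauses contain complementary literals r and ~r.
Resolution eliminates this pair and disjoins the remaining literals (merging duplicates).

((d | p) | w)


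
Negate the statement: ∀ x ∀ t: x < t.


Negation flips each quantifier (∀↔∃) and negates the inner predicate.
¬(∀ x ∀ t: φ) = ∃ x ∃ t: ¬φ.

∃ x ∃ t: ¬(x < t)


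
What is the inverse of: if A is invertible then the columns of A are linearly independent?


The inverse of (P → Q) is (¬P → ¬Q). It is equivalent to the converse, not to the original.
Here P = 'A is invertible' and Q = 'the columns of A are linearly independent'.

If not (A is invertible), then not (the columns of A are linearly independent).


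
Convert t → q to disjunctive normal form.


Step 1: Rewrite t → q as ¬t ∨ q.

(¬t) ∨ q


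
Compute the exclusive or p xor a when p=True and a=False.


Exclusive or is true when exactly one operand is true.
Substitute: p=True, a=False.
True xor False evaluates to True.

True


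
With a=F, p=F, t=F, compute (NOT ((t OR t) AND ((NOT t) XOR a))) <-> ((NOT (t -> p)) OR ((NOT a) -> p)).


Substitute a=F, p=F, t=F:
… (earlier sub-steps elided)
NOT t = T
(NOT t) XOR a = T XOR F = T
(t OR t) AND ((NOT t) XOR a) = F AND T = F
NOT ((t OR t) AND ((NOT t) XOR a)) = T
t -> p = F -> F = T
NOT (t -> p) = F
NOT a = T
(NOT a) -> p = T -> F = F
(NOT (t -> p)) OR ((NOT a) -> p) = F OR F = F
(NOT ((t OR t) AND ((NOT t) XOR a))) <-> ((NOT (t -> p)) OR ((NOT a) -> p)) = T <-> F = F

F


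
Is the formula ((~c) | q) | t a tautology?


Build the truth table over {c, q, t}:
c | q | t | φ
-------------
False | False | False | True
True | False | False | False
False | True | False | True
True | True | False | True
False | False | True | True
True | False | True | True
False | True | True | True
True | True | True | True
Counterexample at row 2: with c=True, q=False, t=False, the formula is False.

No, it is not a tautology.


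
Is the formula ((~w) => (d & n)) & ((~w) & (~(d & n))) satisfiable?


Check all 8 assignments over {d, n, w}:
d | n | w | φ
-------------
False | False | False | False
True | False | False | False
False | True | False | False
True | True | False | False
False | False | True | False
True | False | True | False
False | True | True | False
True | True | True | False
No assignment makes the formula true.

Unsatisfiable.


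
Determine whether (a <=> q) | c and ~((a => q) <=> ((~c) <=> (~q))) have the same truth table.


Compare truth tables:
a | c | q | φ | ψ
-----------------
False | False | False | True | False
True | False | False | False | True
False | True | False | True | True
True | True | False | True | False
False | False | True | False | True
True | False | True | True | True
False | True | True | True | False
True | True | True | True | False
They differ at row 1 (a=False, c=False, q=False): φ=True but ψ=False.

No, they are not logically equivalent.


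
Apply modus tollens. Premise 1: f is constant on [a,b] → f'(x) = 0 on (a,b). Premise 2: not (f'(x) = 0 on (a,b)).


Modus tollens: from (P → Q) and ¬Q, infer ¬P.
Q = 'f'(x) = 0 on (a,b)' is denied; since P → Q, P must also fail.

Not (f is constant on [a,b]).


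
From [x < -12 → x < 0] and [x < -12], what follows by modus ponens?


Modus ponens: from (P → Q) and P, infer Q.
P = 'x < -12' is asserted, and P → Q holds, so Q follows.

x < 0.


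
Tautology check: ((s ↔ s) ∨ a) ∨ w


Build the truth table over {a, s, w}:
a | s | w | φ
-------------
F | F | F | T
T | F | F | T
F | T | F | T
T | T | F | T
F | F | T | T
T | F | T | T
F | T | T | T
T | T | T | T
Every row evaluates to true.

Yes, it is a tautology.


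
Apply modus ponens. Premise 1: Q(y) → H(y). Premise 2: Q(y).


Modus ponens: from (P → Q) and P, infer Q.
P = 'Q(y)' is asserted, and P → Q holds, so Q follows.

H(y).


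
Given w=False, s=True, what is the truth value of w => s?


Implication is false only when antecedent is true and consequent is false.
Substitute: w=False, s=True.
False => True evaluates to True.

True


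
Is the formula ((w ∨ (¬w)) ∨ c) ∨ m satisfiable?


Search for a satisfying assignment over {c, m, w}.
Try c=F, m=F, w=F: the formula evaluates to T.
A satisfying assignment exists.

Satisfiable.


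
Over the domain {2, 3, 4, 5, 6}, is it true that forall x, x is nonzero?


Evaluate the predicate on each element: 2:True, 3:True, 4:True, 5:True, 6:True.
Every element satisfies the predicate.

True


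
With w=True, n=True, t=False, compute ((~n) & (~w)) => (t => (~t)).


Substitute w=True, n=True, t=False:
~n = False
~w = False
(~n) & (~w) = False & False = False
~t = True
t => (~t) = False => True = True
((~n) & (~w)) => (t => (~t)) = False => True = True

True


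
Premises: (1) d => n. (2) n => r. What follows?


Hypothetical syllogism: from (P → Q) and (Q → R), infer (P → R).
Chain the two implications through the shared middle term 'n'.

d => r


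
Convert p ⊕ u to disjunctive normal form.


Step 1: p ⊕ u is true exactly when they disagree: (p ∧ ¬u) ∨ (¬p ∧ u).

(p ∧ (¬u)) ∨ ((¬p) ∧ u)


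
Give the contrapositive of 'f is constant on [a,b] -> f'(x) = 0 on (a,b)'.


The contrapositive of (P → Q) is (¬Q → ¬P); it is logically equivalent to the original.
Here P = 'f is constant on [a,b]' and Q = 'f'(x) = 0 on (a,b)'.

If not (f'(x) = 0 on (a,b)), then not (f is constant on [a,b]).


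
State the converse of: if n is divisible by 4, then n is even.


The converse of (P → Q) is (Q → P). It is not in general equivalent to the original.
Here P = 'n is divisible by 4' and Q = 'n is even'.

If n is even, then n is divisible by 4.


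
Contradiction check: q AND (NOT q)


Truth table over {q}:
q | φ
-----
F | F
T | F
Every row is false.

Yes, it is a contradiction.


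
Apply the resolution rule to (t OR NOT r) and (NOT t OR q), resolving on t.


The clauses contain complementary literals t and NOTt.
Resolution eliminates this pair and disjoins the remaining literals (merging duplicates).

(NOT r OR q)


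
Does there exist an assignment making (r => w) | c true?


Search for a satisfying assignment over {c, r, w}.
Try c=False, r=False, w=False: the formula evaluates to True.
A satisfying assignment exists.

Satisfiable.


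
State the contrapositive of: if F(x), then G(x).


The contrapositive of (P → Q) is (¬Q → ¬P); it is logically equivalent to the original.
Here P = 'F(x)' and Q = 'G(x)'.

If not (G(x)), then not (F(x)).


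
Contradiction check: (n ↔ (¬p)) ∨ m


Truth table over {m, n, p}:
m | n | p | φ
-------------
F | F | F | F
T | F | F | T
F | T | F | T
T | T | F | T
F | F | T | T
T | F | T | T
F | T | T | F
T | T | T | T
Satisfying assignment at row 2: m=T, n=F, p=F gives T.

No, it is not a contradiction.


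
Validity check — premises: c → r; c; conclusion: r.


This matches the form of modus ponens: the conclusion follows in every model of the premises.

Valid.


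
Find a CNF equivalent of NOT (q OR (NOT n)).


Step 1: Apply De Morgan: ¬(q ∨ (¬n)) = ¬q ∧ ¬(¬n).
Step 2: Eliminate any double negations (¬¬X = X).

(NOT q) AND n


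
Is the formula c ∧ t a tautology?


Build the truth table over {c, t}:
c | t | φ
---------
F | F | F
T | F | F
F | T | F
T | T | T
Counterexample at row 1: with c=F, t=F, the formula is F.

No, it is not a tautology.


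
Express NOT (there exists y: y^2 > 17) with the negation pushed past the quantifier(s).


¬(for all x: φ) = there exists x: ¬φ, and ¬(there exists x: φ) = for all x: ¬φ.
Apply to the existential statement.

for all y: NOT(y^2 > 17)


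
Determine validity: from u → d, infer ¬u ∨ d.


This matches the form of material implication: the conclusion follows in every model of the premises.

Valid.


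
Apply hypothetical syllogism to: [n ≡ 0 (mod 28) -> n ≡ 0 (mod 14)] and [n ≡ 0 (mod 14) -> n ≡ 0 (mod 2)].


Hypothetical syllogism: from (P → Q) and (Q → R), infer (P → R).
Chain the two implications through the shared middle term 'n ≡ 0 (mod 14)'.

n ≡ 0 (mod 28) -> n ≡ 0 (mod 2)


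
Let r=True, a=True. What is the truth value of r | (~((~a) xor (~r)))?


Substitute r=True, a=True:
~a = False
~r = False
(~a) xor (~r) = False xor False = False
~((~a) xor (~r)) = True
r | (~((~a) xor (~r))) = True | True = True

True


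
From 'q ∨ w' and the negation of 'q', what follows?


Disjunctive syllogism: from (P ∨ Q) and ¬P, infer Q.
One disjunct, 'q', is ruled out; the other must hold.

w


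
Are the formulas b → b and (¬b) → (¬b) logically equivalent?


Compare truth tables:
b | φ | ψ
---------
F | T | T
T | T | T
The columns φ and ψ agree on every row.

Yes, they are logically equivalent.


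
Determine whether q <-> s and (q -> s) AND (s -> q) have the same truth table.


Compare truth tables:
q | s | φ | ψ
-------------
F | F | T | T
T | F | F | F
F | T | F | F
T | T | T | T
The columns φ and ψ agree on every row.

Yes, they are logically equivalent.


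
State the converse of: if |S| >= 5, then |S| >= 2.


The converse of (P → Q) is (Q → P). It is not in general equivalent to the original.
Here P = '|S| >= 5' and Q = '|S| >= 2'.

If |S| >= 2, then |S| >= 5.


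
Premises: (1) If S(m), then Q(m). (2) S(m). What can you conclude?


Modus ponens: from (P → Q) and P, infer Q.
P = 'S(m)' is asserted, and P → Q holds, so Q follows.

Q(m).


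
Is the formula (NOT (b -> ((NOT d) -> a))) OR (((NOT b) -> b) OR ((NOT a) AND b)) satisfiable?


Search for a satisfying assignment over {a, b, d}.
Try a=F, b=T, d=F: the formula evaluates to T.
A satisfying assignment exists.

Satisfiable.


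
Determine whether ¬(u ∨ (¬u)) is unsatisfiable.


Truth table over {u}:
u | φ
-----
F | F
T | F
Every row is false.

Yes, it is a contradiction.


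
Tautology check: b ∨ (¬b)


Build the truth table over {b}:
b | φ
-----
F | T
T | T
Every row evaluates to true.

Yes, it is a tautology.


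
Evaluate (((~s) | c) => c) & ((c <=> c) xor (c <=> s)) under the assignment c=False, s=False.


Substitute c=False, s=False:
~s = True
(~s) | c = True | False = True
((~s) | c) => c = True => False = False
c <=> c = False <=> False = True
c <=> s = False <=> False = True
(c <=> c) xor (c <=> s) = True xor True = False
(((~s) | c) => c) & ((c <=> c) xor (c <=> s)) = False & False = False

False


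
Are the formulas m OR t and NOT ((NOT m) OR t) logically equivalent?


Compare truth tables:
m | t | φ | ψ
-------------
F | F | F | F
T | F | T | T
F | T | T | F
T | T | T | F
They differ at row 3 (m=F, t=T): φ=T but ψ=F.

No, they are not logically equivalent.


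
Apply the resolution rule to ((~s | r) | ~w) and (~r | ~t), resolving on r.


The clauses contain complementary literals r and ~r.
Resolution eliminates this pair and disjoins the remaining literals (merging duplicates).

((~s | ~w) | ~t)


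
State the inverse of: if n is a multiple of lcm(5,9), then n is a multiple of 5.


The inverse of (P → Q) is (¬P → ¬Q). It is equivalent to the converse, not to the original.
Here P = 'n is a multiple of lcm(5,9)' and Q = 'n is a multiple of 5'.

If not (n is a multiple of lcm(5,9)), then not (n is a multiple of 5).


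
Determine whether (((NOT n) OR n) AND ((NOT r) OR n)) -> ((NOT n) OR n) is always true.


Build the truth table over {n, r}:
n | r | φ
---------
F | F | T
T | F | T
F | T | T
T | T | T
Every row evaluates to true.

Yes, it is a tautology.


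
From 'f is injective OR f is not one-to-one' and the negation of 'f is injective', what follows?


Disjunctive syllogism: from (P ∨ Q) and ¬P, infer Q.
One disjunct, 'f is injective', is ruled out; the other must hold.

f is not one-to-one


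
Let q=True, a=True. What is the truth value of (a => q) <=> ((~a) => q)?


Substitute q=True, a=True:
a => q = True => True = True
~a = False
(~a) => q = False => True = True
(a => q) <=> ((~a) => q) = True <=> True = True

True


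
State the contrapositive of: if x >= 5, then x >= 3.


The contrapositive of (P → Q) is (¬Q → ¬P); it is logically equivalent to the original.
Here P = 'x >= 5' and Q = 'x >= 3'.

If not (x >= 3), then not (x >= 5).


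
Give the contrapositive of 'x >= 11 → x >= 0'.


The contrapositive of (P → Q) is (¬Q → ¬P); it is logically equivalent to the original.
Here P = 'x >= 11' and Q = 'x >= 0'.

If not (x >= 0), then not (x >= 11).


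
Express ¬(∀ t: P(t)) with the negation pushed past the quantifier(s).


¬(∀ x: φ) = ∃ x: ¬φ, and ¬(∃ x: φ) = ∀ x: ¬φ.
Apply to the universal statement.

∃ t: ¬(P(t))


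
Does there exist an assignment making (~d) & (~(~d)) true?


Check all 2 assignments over {d}:
d | φ
-----
False | False
True | False
No assignment makes the formula true.

Unsatisfiable.


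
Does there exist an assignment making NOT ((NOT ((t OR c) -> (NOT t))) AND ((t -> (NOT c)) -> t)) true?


Search for a satisfying assignment over {c, t}.
Try c=F, t=F: the formula evaluates to T.
A satisfying assignment exists.

Satisfiable.


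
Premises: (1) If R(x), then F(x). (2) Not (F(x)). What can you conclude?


Modus tollens: from (P → Q) and ¬Q, infer ¬P.
Q = 'F(x)' is denied; since P → Q, P must also fail.

Not (R(x)).


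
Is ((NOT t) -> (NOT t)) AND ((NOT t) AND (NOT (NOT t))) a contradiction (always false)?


Truth table over {t}:
t | φ
-----
F | F
T | F
Every row is false.

Yes, it is a contradiction.


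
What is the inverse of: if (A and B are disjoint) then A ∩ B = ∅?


The inverse of (P → Q) is (¬P → ¬Q). It is equivalent to the converse, not to the original.
Here P = '(A and B are disjoint)' and Q = 'A ∩ B = ∅'.

If not ((A and B are disjoint)), then not (A ∩ B = ∅).


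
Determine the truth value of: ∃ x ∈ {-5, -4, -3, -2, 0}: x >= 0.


Evaluate the predicate on each element: -5:F, -4:F, -3:F, -2:F, 0:T.
Witness x = 0 satisfies the predicate.

T


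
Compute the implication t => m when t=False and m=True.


Implication is false only when antecedent is true and consequent is false.
Substitute: t=False, m=True.
False => True evaluates to True.

True


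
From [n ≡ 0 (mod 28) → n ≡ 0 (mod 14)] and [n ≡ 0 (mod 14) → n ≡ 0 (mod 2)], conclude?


Hypothetical syllogism: from (P → Q) and (Q → R), infer (P → R).
Chain the two implications through the shared middle term 'n ≡ 0 (mod 14)'.

n ≡ 0 (mod 28) → n ≡ 0 (mod 2)


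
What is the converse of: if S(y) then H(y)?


The converse of (P → Q) is (Q → P). It is not in general equivalent to the original.
Here P = 'S(y)' and Q = 'H(y)'.

If H(y), then S(y).


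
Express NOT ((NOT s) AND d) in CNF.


Step 1: Apply De Morgan: ¬((¬s) ∧ d) = ¬(¬s) ∨ ¬d.
Step 2: Eliminate any double negations (¬¬X = X).

s OR (NOT d)


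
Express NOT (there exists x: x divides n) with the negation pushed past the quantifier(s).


¬(for all x: φ) = there exists x: ¬φ, and ¬(there exists x: φ) = for all x: ¬φ.
Apply to the existential statement.

for all x: NOT(x divides n)


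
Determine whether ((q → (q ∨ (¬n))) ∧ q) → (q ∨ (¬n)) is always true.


Build the truth table over {n, q}:
n | q | φ
---------
F | F | T
T | F | T
F | T | T
T | T | T
Every row evaluates to true.

Yes, it is a tautology.


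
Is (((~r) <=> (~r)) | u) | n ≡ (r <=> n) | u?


Compare truth tables:
n | r | u | φ | ψ
-----------------
False | False | False | True | True
True | False | False | True | False
False | True | False | True | False
True | True | False | True | True
False | False | True | True | True
True | False | True | True | True
False | True | True | True | True
True | True | True | True | True
They differ at row 2 (n=True, r=False, u=False): φ=True but ψ=False.

No, they are not logically equivalent.


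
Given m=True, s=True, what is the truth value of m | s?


Disjunction is false only when both operands are false.
Substitute: m=True, s=True.
True | True evaluates to True.

True


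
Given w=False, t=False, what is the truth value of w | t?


Disjunction is false only when both operands are false.
Substitute: w=False, t=False.
False | False evaluates to False.

False


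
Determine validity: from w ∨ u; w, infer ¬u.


This is affirming a disjunct (fallacy). There exist truth assignments where the premises are all true but the conclusion is false.

Invalid.


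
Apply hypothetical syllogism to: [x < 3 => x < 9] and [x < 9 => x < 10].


Hypothetical syllogism: from (P → Q) and (Q → R), infer (P → R).
Chain the two implications through the shared middle term 'x < 9'.

x < 3 => x < 10


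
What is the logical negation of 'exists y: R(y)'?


¬(forall x: φ) = exists x: ¬φ, and ¬(exists x: φ) = forall x: ¬φ.
Apply to the existential statement.

forall y: ~(R(y))


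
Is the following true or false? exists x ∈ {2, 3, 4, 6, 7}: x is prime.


Evaluate the predicate on each element: 2:True, 3:True, 4:False, 6:False, 7:True.
Witness x = 2 satisfies the predicate.

True


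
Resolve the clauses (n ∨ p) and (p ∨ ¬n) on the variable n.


The clauses contain complementary literals n and ¬n.
Resolution eliminates this pair and disjoins the remaining literals (merging duplicates).

p


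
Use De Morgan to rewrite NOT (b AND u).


De Morgan: the negation of a conjunction is the disjunction of the negations.
Distribute NOT across AND, flipping it to OR, and negate each literal.

(NOT b) OR (NOT u)


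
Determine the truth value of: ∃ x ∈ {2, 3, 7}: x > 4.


Evaluate the predicate on each element: 2:F, 3:F, 7:T.
Witness x = 7 satisfies the predicate.

T


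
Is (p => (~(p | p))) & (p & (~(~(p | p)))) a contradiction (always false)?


Truth table over {p}:
p | φ
-----
False | False
True | False
Every row is false.

Yes, it is a contradiction.


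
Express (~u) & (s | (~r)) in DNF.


Step 1: Distribute ∧ over ∨: (¬u) ∧ (s ∨ (¬r)) = ((¬u) ∧ s) ∨ ((¬u) ∧ (¬r)).

((~u) & s) | ((~u) & (~r))


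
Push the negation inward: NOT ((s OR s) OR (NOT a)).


De Morgan: the negation of a disjunction is the conjunction of the negations.
Distribute NOT across OR, flipping it to AND, and negate each literal.

((NOT s) AND (NOT s)) AND a


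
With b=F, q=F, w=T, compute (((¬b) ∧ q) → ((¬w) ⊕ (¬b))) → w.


Substitute b=F, q=F, w=T:
¬b = T
(¬b) ∧ q = T ∧ F = F
¬w = F
¬b = T
(¬w) ⊕ (¬b) = F ⊕ T = T
((¬b) ∧ q) → ((¬w) ⊕ (¬b)) = F → T = T
(((¬b) ∧ q) → ((¬w) ⊕ (¬b))) → w = T → T = T

T


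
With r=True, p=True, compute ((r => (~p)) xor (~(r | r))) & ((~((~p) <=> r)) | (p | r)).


Substitute r=True, p=True:
… (earlier sub-steps elided)
r => (~p) = True => False = False
r | r = True | True = True
~(r | r) = False
(r => (~p)) xor (~(r | r)) = False xor False = False
~p = False
(~p) <=> r = False <=> True = False
~((~p) <=> r) = True
p | r = True | True = True
(~((~p) <=> r)) | (p | r) = True | True = True
((r => (~p)) xor (~(r | r))) & ((~((~p) <=> r)) | (p | r)) = False & True = False

False


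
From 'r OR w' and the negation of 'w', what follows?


Disjunctive syllogism: from (P ∨ Q) and ¬P, infer Q.
One disjunct, 'w', is ruled out; the other must hold.

r


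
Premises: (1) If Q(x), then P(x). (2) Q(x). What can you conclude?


Modus ponens: from (P → Q) and P, infer Q.
P = 'Q(x)' is asserted, and P → Q holds, so Q follows.

P(x).


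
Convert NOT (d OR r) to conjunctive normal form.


Step 1: Apply De Morgan: ¬(d ∨ r) = ¬d ∧ ¬r.

(NOT d) AND (NOT r)


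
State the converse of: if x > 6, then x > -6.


The converse of (P → Q) is (Q → P). It is not in general equivalent to the original.
Here P = 'x > 6' and Q = 'x > -6'.

If x > -6, then x > 6.


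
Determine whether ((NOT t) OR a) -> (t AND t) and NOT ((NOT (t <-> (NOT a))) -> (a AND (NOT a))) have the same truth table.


Compare truth tables:
a | t | φ | ψ
-------------
F | F | F | T
T | F | F | F
F | T | T | F
T | T | T | T
They differ at row 1 (a=F, t=F): φ=F but ψ=T.

No, they are not logically equivalent.


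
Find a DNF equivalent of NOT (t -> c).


Step 1: Rewrite implication then negate: ¬(¬t ∨ c) = t ∧ ¬c.

t AND (NOT c)


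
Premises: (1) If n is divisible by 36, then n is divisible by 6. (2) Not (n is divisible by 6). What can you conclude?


Modus tollens: from (P → Q) and ¬Q, infer ¬P.
Q = 'n is divisible by 6' is denied; since P → Q, P must also fail.

Not (n is divisible by 36).


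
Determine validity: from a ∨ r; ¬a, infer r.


This matches the form of disjunctive syllogism: the conclusion follows in every model of the premises.

Valid.


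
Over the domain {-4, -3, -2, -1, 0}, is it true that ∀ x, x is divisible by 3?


Evaluate the predicate on each element: -4:F, -3:T, -2:F, -1:F, 0:T.
Counterexample x = -4 fails the predicate.

F


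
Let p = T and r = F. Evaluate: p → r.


Implication is false only when antecedent is true and consequent is false.
Substitute: p=T, r=F.
T → F evaluates to F.

F


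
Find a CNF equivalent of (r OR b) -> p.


Step 1: Rewrite as ¬(r ∨ b) ∨ p = (¬r ∧ ¬b) ∨ p.
Step 2: Distribute ∨ over ∧.

((NOT r) OR p) AND ((NOT b) OR p)


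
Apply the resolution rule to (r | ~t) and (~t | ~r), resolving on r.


The clauses contain complementary literals r and ~r.
Resolution eliminates this pair and disjoins the remaining literals (merging duplicates).

~t


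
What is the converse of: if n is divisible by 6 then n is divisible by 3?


The converse of (P → Q) is (Q → P). It is not in general equivalent to the original.
Here P = 'n is divisible by 6' and Q = 'n is divisible by 3'.

If n is divisible by 3, then n is divisible by 6.


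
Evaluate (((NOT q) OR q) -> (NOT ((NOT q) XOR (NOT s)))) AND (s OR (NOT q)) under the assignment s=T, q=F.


Substitute s=T, q=F:
NOT q = T
(NOT q) OR q = T OR F = T
NOT q = T
NOT s = F
(NOT q) XOR (NOT s) = T XOR F = T
NOT ((NOT q) XOR (NOT s)) = F
((NOT q) OR q) -> (NOT ((NOT q) XOR (NOT s))) = T -> F = F
NOT q = T
s OR (NOT q) = T OR T = T
(((NOT q) OR q) -> (NOT ((NOT q) XOR (NOT s)))) AND (s OR (NOT q)) = F AND T = F

F


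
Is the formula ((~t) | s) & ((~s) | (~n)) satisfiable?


Search for a satisfying assignment over {n, s, t}.
Try n=False, s=False, t=False: the formula evaluates to True.
A satisfying assignment exists.

Satisfiable.


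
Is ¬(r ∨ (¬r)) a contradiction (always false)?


Truth table over {r}:
r | φ
-----
F | F
T | F
Every row is false.

Yes, it is a contradiction.


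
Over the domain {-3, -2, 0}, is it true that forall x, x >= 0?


Evaluate the predicate on each element: -3:False, -2:False, 0:True.
Counterexample x = -3 fails the predicate.

False


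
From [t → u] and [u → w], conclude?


Hypothetical syllogism: from (P → Q) and (Q → R), infer (P → R).
Chain the two implications through the shared middle term 'u'.

t → w


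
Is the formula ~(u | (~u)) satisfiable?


Check all 2 assignments over {u}:
u | φ
-----
False | False
True | False
No assignment makes the formula true.

Unsatisfiable.


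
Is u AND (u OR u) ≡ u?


Compare truth tables:
u | φ | ψ
---------
F | F | F
T | T | T
The columns φ and ψ agree on every row.

Yes, they are logically equivalent.


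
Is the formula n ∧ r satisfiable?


Search for a satisfying assignment over {n, r}.
Try n=T, r=T: the formula evaluates to T.
A satisfying assignment exists.

Satisfiable.


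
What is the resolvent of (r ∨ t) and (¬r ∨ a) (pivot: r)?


The clauses contain complementary literals r and ¬r.
Resolution eliminates this pair and disjoins the remaining literals (merging duplicates).

(t ∨ a)


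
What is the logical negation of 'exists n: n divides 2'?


¬(forall x: φ) = exists x: ¬φ, and ¬(exists x: φ) = forall x: ¬φ.
Apply to the existential statement.

forall n: ~(n divides 2)


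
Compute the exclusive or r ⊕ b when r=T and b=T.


Exclusive or is true when exactly one operand is true.
Substitute: r=T, b=T.
T ⊕ T evaluates to F.

F


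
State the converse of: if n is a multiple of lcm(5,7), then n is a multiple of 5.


The converse of (P → Q) is (Q → P). It is not in general equivalent to the original.
Here P = 'n is a multiple of lcm(5,7)' and Q = 'n is a multiple of 5'.

If n is a multiple of 5, then n is a multiple of lcm(5,7).


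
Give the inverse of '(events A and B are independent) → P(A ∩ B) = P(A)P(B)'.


The inverse of (P → Q) is (¬P → ¬Q). It is equivalent to the converse, not to the original.
Here P = '(events A and B are independent)' and Q = 'P(A ∩ B) = P(A)P(B)'.

If not ((events A and B are independent)), then not (P(A ∩ B) = P(A)P(B)).


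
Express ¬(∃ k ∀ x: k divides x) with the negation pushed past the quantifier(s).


Negation flips each quantifier (∀↔∃) and negates the inner predicate.
¬(∃ k ∀ x: φ) = ∀ k ∃ x: ¬φ.

∀ k ∃ x: ¬(k divides x)


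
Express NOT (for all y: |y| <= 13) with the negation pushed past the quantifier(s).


¬(for all x: φ) = there exists x: ¬φ, and ¬(there exists x: φ) = for all x: ¬φ.
Apply to the universal statement.

there exists y: NOT(|y| <= 13)


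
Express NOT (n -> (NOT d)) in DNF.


Step 1: Rewrite implication then negate: ¬(¬n ∨ (¬d)) = n ∧ ¬(¬d).
Step 2: Eliminate any double negations (¬¬X = X).

n AND d


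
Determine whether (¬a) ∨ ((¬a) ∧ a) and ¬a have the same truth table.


Compare truth tables:
a | φ | ψ
---------
F | T | T
T | F | F
The columns φ and ψ agree on every row.

Yes, they are logically equivalent.


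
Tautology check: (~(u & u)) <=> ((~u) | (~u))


Build the truth table over {u}:
u | φ
-----
False | True
True | True
Every row evaluates to true.

Yes, it is a tautology.


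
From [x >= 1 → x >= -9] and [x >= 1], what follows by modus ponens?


Modus ponens: from (P → Q) and P, infer Q.
P = 'x >= 1' is asserted, and P → Q holds, so Q follows.

x >= -9.


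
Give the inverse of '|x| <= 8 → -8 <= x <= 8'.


The inverse of (P → Q) is (¬P → ¬Q). It is equivalent to the converse, not to the original.
Here P = '|x| <= 8' and Q = '-8 <= x <= 8'.

If not (|x| <= 8), then not (-8 <= x <= 8).


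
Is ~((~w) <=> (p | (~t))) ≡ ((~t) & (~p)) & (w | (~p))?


Compare truth tables:
p | t | w | φ | ψ
-----------------
False | False | False | False | True
True | False | False | False | False
False | True | False | True | False
True | True | False | False | False
False | False | True | True | True
True | False | True | True | False
False | True | True | False | False
True | True | True | True | False
They differ at row 1 (p=False, t=False, w=False): φ=False but ψ=True.

No, they are not logically equivalent.


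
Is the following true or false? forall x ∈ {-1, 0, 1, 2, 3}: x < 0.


Evaluate the predicate on each element: -1:True, 0:False, 1:False, 2:False, 3:False.
Counterexample x = 0 fails the predicate.

False


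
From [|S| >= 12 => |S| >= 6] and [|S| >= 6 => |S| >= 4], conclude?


Hypothetical syllogism: from (P → Q) and (Q → R), infer (P → R).
Chain the two implications through the shared middle term '|S| >= 6'.

|S| >= 12 => |S| >= 4


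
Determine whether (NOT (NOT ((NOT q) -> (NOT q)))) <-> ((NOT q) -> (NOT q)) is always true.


Build the truth table over {q}:
q | φ
-----
F | T
T | T
Every row evaluates to true.

Yes, it is a tautology.


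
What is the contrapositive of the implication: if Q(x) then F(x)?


The contrapositive of (P → Q) is (¬Q → ¬P); it is logically equivalent to the original.
Here P = 'Q(x)' and Q = 'F(x)'.

If not (F(x)), then not (Q(x)).


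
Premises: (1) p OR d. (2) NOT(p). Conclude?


Disjunctive syllogism: from (P ∨ Q) and ¬P, infer Q.
One disjunct, 'p', is ruled out; the other must hold.

d


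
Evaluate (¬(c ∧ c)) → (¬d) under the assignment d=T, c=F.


Substitute d=T, c=F:
c ∧ c = F ∧ F = F
¬(c ∧ c) = T
¬d = F
(¬(c ∧ c)) → (¬d) = T → F = F

F


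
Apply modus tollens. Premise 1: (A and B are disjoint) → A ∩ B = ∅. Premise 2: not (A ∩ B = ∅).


Modus tollens: from (P → Q) and ¬Q, infer ¬P.
Q = 'A ∩ B = ∅' is denied; since P → Q, P must also fail.

Not ((A and B are disjoint)).


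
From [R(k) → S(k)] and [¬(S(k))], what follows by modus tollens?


Modus tollens: from (P → Q) and ¬Q, infer ¬P.
Q = 'S(k)' is denied; since P → Q, P must also fail.

Not (R(k)).


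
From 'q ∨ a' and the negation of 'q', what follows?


Disjunctive syllogism: from (P ∨ Q) and ¬P, infer Q.
One disjunct, 'q', is ruled out; the other must hold.

a


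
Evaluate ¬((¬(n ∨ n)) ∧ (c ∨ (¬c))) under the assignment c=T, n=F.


Substitute c=T, n=F:
n ∨ n = F ∨ F = F
¬(n ∨ n) = T
¬c = F
c ∨ (¬c) = T ∨ F = T
(¬(n ∨ n)) ∧ (c ∨ (¬c)) = T ∧ T = T
¬((¬(n ∨ n)) ∧ (c ∨ (¬c))) = F

F


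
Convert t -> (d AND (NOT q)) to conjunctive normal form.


Step 1: Rewrite t → (d ∧ (¬q)) as ¬t ∨ (d ∧ (¬q)).
Step 2: Distribute ∨ over ∧.

((NOT t) OR d) AND ((NOT t) OR (NOT q))


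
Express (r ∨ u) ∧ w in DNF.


Step 1: Distribute ∧ over ∨: (r ∨ u) ∧ w = (r ∧ w) ∨ (u ∧ w).

(r ∧ w) ∨ (u ∧ w)


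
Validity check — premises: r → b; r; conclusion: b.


This matches the form of modus ponens: the conclusion follows in every model of the premises.

Valid.


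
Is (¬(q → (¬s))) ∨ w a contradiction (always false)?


Truth table over {q, s, w}:
q | s | w | φ
-------------
F | F | F | F
T | F | F | F
F | T | F | F
T | T | F | T
F | F | T | T
T | F | T | T
F | T | T | T
T | T | T | T
Satisfying assignment at row 4: q=T, s=T, w=F gives T.

No, it is not a contradiction.


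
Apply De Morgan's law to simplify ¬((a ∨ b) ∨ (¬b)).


De Morgan: the negation of a disjunction is the conjunction of the negations.
Distribute ¬ across ∨, flipping it to ∧, and negate each literal.

((¬a) ∧ (¬b)) ∧ b


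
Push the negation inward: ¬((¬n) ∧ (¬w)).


De Morgan: the negation of a conjunction is the disjunction of the negations.
Distribute ¬ across ∧, flipping it to ∨, and negate each literal.

n ∨ w


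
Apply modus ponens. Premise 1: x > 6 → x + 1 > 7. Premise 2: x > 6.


Modus ponens: from (P → Q) and P, infer Q.
P = 'x > 6' is asserted, and P → Q holds, so Q follows.

x + 1 > 7.


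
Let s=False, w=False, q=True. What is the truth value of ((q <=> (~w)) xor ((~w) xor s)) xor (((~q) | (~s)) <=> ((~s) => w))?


Substitute s=False, w=False, q=True:
… (earlier sub-steps elided)
~w = True
(~w) xor s = True xor False = True
(q <=> (~w)) xor ((~w) xor s) = True xor True = False
~q = False
~s = True
(~q) | (~s) = False | True = True
~s = True
(~s) => w = True => False = False
((~q) | (~s)) <=> ((~s) => w) = True <=> False = False
((q <=> (~w)) xor ((~w) xor s)) xor (((~q) | (~s)) <=> ((~s) => w)) = False xor False = False

False


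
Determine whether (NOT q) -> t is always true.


Build the truth table over {q, t}:
q | t | φ
---------
F | F | F
T | F | T
F | T | T
T | T | T
Counterexample at row 1: with q=F, t=F, the formula is F.

No, it is not a tautology.


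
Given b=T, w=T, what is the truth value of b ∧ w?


Conjunction is true only when both operands are true.
Substitute: b=T, w=T.
T ∧ T evaluates to T.

T


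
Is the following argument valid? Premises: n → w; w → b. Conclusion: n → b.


This matches the form of hypothetical syllogism: the conclusion follows in every model of the premises.

Valid.


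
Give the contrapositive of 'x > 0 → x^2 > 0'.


The contrapositive of (P → Q) is (¬Q → ¬P); it is logically equivalent to the original.
Here P = 'x > 0' and Q = 'x^2 > 0'.

If not (x^2 > 0), then not (x > 0).


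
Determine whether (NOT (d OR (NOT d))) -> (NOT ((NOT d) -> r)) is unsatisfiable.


Truth table over {d, r}:
d | r | φ
---------
F | F | T
T | F | T
F | T | T
T | T | T
Satisfying assignment at row 1: d=F, r=F gives T.

No, it is not a contradiction.


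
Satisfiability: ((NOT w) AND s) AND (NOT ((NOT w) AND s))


Check all 4 assignments over {s, w}:
s | w | φ
---------
F | F | F
T | F | F
F | T | F
T | T | F
No assignment makes the formula true.

Unsatisfiable.


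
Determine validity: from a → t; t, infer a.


This is affirming the consequent (fallacy). There exist truth assignments where the premises are all true but the conclusion is false.

Invalid.


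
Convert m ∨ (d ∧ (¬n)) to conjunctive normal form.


Step 1: Distribute ∨ over ∧: m ∨ (d ∧ (¬n)) = (m ∨ d) ∧ (m ∨ (¬n)).

(m ∨ d) ∧ (m ∨ (¬n))


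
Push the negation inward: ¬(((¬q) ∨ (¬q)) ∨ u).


De Morgan: the negation of a disjunction is the conjunction of the negations.
Distribute ¬ across ∨, flipping it to ∧, and negate each literal.

(q ∧ q) ∧ (¬u)


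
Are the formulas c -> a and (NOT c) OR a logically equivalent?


Compare truth tables:
a | c | φ | ψ
-------------
F | F | T | T
T | F | T | T
F | T | F | F
T | T | T | T
The columns φ and ψ agree on every row.

Yes, they are logically equivalent.
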